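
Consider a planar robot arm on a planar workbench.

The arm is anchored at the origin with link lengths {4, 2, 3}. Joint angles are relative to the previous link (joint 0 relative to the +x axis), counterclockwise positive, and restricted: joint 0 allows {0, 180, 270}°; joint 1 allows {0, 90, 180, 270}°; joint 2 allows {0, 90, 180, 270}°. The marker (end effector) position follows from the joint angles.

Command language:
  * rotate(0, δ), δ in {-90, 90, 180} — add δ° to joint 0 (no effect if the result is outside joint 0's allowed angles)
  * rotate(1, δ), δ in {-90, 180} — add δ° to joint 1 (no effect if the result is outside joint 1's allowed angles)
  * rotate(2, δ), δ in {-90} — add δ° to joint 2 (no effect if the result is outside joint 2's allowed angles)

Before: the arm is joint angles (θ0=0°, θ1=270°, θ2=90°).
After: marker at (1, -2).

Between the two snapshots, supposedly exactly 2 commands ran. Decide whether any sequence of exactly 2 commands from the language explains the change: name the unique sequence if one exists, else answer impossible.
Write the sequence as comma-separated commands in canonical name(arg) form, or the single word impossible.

rotate(2, -90), rotate(2, -90)

t0: joint angles (θ0=0°, θ1=270°, θ2=90°)
step 1 (rotate(2, -90)): joint angles (θ0=0°, θ1=270°, θ2=0°)
step 2 (rotate(2, -90)): joint angles (θ0=0°, θ1=270°, θ2=270°)
uniquely the one of 36 2-step routes that fits.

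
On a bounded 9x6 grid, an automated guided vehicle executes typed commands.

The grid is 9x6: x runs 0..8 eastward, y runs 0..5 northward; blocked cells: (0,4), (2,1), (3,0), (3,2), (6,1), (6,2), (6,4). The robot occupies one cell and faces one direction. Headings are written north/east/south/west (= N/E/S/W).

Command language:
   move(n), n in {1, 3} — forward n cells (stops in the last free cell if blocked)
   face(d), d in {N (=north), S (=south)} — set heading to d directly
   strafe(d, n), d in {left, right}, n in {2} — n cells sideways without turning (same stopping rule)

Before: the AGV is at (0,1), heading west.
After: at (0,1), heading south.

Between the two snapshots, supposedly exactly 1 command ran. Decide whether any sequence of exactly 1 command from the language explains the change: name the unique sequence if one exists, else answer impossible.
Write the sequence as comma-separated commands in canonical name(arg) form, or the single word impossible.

face(S)

key: parked at (0,1) the whole time — nothing moves the robot
start: at (0,1), heading west
t=1 face(S) ⇒ at (0,1), heading south
no rival 1-sequence matches.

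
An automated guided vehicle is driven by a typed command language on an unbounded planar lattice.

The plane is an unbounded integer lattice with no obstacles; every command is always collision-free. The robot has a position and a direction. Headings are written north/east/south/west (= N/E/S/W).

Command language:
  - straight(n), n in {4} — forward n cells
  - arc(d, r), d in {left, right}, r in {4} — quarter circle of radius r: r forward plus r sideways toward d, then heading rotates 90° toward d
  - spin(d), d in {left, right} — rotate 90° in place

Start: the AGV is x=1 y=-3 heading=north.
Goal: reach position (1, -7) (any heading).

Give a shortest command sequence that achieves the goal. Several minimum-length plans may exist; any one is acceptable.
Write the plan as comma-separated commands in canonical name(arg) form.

spin(right), spin(right), straight(4)

t0: x=1 y=-3 heading=north
[1] after spin(right): x=1 y=-3 heading=east
[2] after spin(right): x=1 y=-3 heading=south
[3] after straight(4): x=1 y=-7 heading=south
nothing shorter than 3 reaches the goal.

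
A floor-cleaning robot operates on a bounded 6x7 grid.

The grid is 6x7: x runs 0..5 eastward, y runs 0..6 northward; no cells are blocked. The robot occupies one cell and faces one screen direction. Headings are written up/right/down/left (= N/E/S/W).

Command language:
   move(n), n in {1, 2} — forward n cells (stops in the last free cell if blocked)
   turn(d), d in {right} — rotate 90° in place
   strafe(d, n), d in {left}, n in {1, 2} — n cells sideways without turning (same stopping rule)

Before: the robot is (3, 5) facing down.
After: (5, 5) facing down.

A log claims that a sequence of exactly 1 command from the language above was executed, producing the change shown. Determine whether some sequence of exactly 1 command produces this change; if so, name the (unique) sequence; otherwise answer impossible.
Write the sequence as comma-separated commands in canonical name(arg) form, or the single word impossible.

strafe(left, 2)

key: still facing S — the one step turns nothing
from: (3, 5) facing down
[1] after strafe(left, 2): (5, 5) facing down
no rival 1-sequence matches.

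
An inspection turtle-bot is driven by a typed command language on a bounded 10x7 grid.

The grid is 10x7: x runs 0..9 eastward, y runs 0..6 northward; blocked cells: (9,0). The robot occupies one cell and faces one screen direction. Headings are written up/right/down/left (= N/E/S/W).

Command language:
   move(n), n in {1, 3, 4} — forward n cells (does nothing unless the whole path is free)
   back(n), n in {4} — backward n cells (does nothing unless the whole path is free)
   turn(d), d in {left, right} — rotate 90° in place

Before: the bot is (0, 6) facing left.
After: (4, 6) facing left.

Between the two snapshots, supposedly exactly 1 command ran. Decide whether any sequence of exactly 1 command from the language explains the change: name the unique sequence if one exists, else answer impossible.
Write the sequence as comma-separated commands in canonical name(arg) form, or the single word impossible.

back(4)

key: heading stays W — the single command does not turn
initial: (0, 6) facing left
1. back(4) → (4, 6) facing left
uniquely the one of 6 1-step routes that fits.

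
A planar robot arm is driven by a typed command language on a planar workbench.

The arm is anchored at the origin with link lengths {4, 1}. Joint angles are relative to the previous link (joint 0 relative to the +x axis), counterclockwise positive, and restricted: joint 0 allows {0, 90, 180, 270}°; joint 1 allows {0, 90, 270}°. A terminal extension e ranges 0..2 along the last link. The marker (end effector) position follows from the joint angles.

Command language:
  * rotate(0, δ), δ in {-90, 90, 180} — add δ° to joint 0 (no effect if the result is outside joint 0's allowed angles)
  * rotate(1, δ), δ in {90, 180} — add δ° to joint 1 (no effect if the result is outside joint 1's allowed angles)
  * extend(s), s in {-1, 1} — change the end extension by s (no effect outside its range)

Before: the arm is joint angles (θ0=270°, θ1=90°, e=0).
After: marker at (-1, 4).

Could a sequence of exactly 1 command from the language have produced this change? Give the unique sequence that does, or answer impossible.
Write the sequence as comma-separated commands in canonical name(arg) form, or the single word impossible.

begin: joint angles (θ0=270°, θ1=90°, e=0)
[1] after rotate(0, 180): joint angles (θ0=90°, θ1=90°, e=0)
no other 1-command option fits: unique.

rotate(0, 180)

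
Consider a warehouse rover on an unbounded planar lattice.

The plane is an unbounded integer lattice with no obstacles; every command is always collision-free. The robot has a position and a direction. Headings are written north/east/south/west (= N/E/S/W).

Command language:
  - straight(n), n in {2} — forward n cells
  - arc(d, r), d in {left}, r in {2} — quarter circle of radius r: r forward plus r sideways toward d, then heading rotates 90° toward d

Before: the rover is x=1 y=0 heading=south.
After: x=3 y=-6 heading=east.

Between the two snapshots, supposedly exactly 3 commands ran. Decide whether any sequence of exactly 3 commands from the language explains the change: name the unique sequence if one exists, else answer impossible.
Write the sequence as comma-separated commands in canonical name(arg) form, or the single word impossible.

straight(2), straight(2), arc(left, 2)

key: running arc(left, 2) before straight(2) would end elsewhere — order is forced
begin: x=1 y=0 heading=south
t=1 straight(2) ⇒ x=1 y=-2 heading=south
t=2 straight(2) ⇒ x=1 y=-4 heading=south
t=3 arc(left, 2) ⇒ x=3 y=-6 heading=east
uniquely the one of 8 3-step routes that fits.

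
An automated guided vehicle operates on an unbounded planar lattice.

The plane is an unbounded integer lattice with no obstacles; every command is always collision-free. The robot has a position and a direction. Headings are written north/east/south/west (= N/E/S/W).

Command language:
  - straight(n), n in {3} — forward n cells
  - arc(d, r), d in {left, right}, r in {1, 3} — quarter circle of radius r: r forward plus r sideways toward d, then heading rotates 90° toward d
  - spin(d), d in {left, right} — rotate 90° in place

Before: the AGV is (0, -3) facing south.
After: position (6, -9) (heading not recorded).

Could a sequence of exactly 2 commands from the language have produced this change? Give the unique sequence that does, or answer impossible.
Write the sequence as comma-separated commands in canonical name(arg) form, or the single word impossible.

arc(left, 3), arc(right, 3)

key: order matters: swapping arc(left, 3) and arc(right, 3) lands elsewhere
from: (0, -3) facing south
step 1 (arc(left, 3)): (3, -6) facing east
step 2 (arc(right, 3)): (6, -9) facing south
all 49 alternatives checked — unique.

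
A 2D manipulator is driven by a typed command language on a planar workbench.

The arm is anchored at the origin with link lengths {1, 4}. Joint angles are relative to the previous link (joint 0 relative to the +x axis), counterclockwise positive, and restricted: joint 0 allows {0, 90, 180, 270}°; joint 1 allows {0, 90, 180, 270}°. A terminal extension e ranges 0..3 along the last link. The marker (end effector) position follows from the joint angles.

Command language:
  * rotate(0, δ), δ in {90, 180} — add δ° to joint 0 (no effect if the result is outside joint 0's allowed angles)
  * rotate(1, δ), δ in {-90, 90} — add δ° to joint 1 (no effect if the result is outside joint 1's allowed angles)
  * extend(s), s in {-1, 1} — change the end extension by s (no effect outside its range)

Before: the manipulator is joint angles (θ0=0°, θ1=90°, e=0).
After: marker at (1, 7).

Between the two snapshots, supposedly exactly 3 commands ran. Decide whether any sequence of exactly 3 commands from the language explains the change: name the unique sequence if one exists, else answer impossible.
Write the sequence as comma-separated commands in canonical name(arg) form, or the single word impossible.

start: joint angles (θ0=0°, θ1=90°, e=0)
1. extend(1) → joint angles (θ0=0°, θ1=90°, e=1)
2. extend(1) → joint angles (θ0=0°, θ1=90°, e=2)
3. extend(1) → joint angles (θ0=0°, θ1=90°, e=3)
no rival 3-sequence matches.

extend(1), extend(1), extend(1)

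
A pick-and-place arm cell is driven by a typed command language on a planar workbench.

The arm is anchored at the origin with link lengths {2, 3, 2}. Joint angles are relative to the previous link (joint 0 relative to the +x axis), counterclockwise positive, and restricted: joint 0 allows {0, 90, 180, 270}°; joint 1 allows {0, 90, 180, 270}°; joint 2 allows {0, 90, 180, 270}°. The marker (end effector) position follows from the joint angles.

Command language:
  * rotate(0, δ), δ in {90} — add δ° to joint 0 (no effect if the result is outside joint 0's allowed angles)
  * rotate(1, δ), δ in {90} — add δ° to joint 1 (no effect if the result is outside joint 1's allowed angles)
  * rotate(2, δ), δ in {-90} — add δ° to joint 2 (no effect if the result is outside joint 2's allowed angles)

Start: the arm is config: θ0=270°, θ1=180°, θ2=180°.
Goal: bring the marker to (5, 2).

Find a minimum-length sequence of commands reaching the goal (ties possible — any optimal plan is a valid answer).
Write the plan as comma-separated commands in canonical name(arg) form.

rotate(0, 90), rotate(2, -90), rotate(1, 90), rotate(1, 90)

start: config: θ0=270°, θ1=180°, θ2=180°
t=1 rotate(0, 90) ⇒ config: θ0=0°, θ1=180°, θ2=180°
t=2 rotate(2, -90) ⇒ config: θ0=0°, θ1=180°, θ2=90°
t=3 rotate(1, 90) ⇒ config: θ0=0°, θ1=270°, θ2=90°
t=4 rotate(1, 90) ⇒ config: θ0=0°, θ1=0°, θ2=90°
nothing shorter than 4 reaches the goal.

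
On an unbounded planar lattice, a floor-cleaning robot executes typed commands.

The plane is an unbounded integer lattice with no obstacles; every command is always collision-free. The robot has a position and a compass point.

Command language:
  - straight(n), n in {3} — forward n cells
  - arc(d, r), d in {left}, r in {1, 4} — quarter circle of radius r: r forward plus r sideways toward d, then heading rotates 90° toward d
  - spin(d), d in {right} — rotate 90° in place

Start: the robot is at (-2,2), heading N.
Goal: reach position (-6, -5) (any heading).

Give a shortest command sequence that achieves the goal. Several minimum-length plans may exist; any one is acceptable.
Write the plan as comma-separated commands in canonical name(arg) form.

arc(left, 4), arc(left, 4), straight(3), arc(left, 4)

t0: at (-2,2), heading N
1. arc(left, 4) → at (-6,6), heading W
2. arc(left, 4) → at (-10,2), heading S
3. straight(3) → at (-10,-1), heading S
4. arc(left, 4) → at (-6,-5), heading E
nothing shorter than 4 reaches the goal.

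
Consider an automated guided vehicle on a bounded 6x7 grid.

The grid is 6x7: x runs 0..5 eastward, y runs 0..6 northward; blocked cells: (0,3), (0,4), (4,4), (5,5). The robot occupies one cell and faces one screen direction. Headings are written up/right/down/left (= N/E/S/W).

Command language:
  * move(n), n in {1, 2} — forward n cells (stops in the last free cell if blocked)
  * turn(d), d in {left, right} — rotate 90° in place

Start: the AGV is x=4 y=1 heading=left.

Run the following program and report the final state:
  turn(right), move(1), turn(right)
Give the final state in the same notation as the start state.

from: x=4 y=1 heading=left
t=1 turn(right) ⇒ x=4 y=1 heading=up
t=2 move(1) ⇒ x=4 y=2 heading=up
t=3 turn(right) ⇒ x=4 y=2 heading=right

x=4 y=2 heading=right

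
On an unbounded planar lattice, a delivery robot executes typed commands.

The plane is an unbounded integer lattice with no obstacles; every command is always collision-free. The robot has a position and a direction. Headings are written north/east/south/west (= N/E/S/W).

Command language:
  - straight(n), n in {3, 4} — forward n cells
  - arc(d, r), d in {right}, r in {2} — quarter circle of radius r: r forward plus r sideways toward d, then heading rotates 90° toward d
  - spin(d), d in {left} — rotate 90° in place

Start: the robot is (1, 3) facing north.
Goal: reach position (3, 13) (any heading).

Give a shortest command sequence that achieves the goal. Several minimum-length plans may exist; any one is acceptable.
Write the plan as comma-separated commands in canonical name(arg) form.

initial: (1, 3) facing north
t=1 straight(4) ⇒ (1, 7) facing north
t=2 straight(4) ⇒ (1, 11) facing north
t=3 arc(right, 2) ⇒ (3, 13) facing east
minimal: 3 command(s), checked below 3.

straight(4), straight(4), arc(right, 2)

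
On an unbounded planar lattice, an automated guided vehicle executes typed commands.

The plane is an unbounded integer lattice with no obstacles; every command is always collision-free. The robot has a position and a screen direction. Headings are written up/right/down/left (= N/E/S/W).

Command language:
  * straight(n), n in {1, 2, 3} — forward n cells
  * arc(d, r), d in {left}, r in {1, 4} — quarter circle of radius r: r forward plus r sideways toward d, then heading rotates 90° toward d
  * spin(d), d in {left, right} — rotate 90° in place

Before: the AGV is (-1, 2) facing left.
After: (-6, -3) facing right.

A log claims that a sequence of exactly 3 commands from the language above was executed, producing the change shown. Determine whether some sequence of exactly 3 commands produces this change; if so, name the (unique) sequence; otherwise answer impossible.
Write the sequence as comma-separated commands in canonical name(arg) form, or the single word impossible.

straight(2), arc(left, 4), arc(left, 1)

key: running arc(left, 1) before straight(2) would end elsewhere — order is forced
from: (-1, 2) facing left
step 1 (straight(2)): (-3, 2) facing left
step 2 (arc(left, 4)): (-7, -2) facing down
step 3 (arc(left, 1)): (-6, -3) facing right
no other 3-command option fits: unique.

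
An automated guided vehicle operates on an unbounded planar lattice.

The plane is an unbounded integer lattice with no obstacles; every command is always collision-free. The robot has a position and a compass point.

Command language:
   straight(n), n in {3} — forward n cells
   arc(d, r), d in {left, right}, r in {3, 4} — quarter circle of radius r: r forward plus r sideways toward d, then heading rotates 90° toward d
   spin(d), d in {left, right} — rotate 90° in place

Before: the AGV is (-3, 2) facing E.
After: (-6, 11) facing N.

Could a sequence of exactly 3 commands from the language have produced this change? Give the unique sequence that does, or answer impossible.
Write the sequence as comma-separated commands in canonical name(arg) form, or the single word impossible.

arc(left, 3), arc(left, 3), arc(right, 3)

key: cell and facing (now N) both changed — the 3 commands mix motion and turning
initial: (-3, 2) facing E
[1] after arc(left, 3): (0, 5) facing N
[2] after arc(left, 3): (-3, 8) facing W
[3] after arc(right, 3): (-6, 11) facing N
no other 3-command option fits: unique.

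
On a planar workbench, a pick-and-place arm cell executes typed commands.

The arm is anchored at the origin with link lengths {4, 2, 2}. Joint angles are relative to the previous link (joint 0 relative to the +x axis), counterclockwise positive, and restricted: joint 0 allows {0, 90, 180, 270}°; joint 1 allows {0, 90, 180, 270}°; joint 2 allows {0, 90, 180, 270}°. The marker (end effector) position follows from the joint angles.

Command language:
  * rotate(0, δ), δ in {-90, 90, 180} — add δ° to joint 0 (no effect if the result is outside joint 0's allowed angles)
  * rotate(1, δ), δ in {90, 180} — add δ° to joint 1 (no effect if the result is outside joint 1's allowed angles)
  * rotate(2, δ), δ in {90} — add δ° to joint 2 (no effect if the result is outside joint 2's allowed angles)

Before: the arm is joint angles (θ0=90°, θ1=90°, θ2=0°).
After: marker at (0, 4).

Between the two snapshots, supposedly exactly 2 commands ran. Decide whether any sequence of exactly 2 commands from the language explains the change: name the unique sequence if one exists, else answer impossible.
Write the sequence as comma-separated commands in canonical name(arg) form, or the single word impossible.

from: joint angles (θ0=90°, θ1=90°, θ2=0°)
1. rotate(2, 90) → joint angles (θ0=90°, θ1=90°, θ2=90°)
2. rotate(2, 90) → joint angles (θ0=90°, θ1=90°, θ2=180°)
no rival 2-sequence matches.

rotate(2, 90), rotate(2, 90)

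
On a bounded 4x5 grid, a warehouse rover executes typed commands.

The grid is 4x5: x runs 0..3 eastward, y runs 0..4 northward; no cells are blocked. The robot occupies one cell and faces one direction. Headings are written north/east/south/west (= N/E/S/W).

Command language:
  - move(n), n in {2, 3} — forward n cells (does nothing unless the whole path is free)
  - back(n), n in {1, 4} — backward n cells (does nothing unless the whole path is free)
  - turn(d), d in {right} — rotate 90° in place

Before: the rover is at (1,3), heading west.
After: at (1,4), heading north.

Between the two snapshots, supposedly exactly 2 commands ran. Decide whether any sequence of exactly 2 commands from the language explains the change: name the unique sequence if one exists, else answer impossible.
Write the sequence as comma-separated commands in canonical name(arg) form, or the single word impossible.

impossible

every 2-command combo misses the target.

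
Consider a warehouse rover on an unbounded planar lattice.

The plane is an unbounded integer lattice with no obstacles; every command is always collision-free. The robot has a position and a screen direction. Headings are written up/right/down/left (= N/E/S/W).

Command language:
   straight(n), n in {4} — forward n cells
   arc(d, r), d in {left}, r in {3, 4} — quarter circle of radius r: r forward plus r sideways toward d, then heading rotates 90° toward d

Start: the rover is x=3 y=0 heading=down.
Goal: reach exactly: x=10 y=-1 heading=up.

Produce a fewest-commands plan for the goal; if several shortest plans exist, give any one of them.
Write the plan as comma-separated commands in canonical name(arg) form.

start: x=3 y=0 heading=down
step 1 (arc(left, 4)): x=7 y=-4 heading=right
step 2 (arc(left, 3)): x=10 y=-1 heading=up
no 1-step plan works, so 2 is optimal.

arc(left, 4), arc(left, 3)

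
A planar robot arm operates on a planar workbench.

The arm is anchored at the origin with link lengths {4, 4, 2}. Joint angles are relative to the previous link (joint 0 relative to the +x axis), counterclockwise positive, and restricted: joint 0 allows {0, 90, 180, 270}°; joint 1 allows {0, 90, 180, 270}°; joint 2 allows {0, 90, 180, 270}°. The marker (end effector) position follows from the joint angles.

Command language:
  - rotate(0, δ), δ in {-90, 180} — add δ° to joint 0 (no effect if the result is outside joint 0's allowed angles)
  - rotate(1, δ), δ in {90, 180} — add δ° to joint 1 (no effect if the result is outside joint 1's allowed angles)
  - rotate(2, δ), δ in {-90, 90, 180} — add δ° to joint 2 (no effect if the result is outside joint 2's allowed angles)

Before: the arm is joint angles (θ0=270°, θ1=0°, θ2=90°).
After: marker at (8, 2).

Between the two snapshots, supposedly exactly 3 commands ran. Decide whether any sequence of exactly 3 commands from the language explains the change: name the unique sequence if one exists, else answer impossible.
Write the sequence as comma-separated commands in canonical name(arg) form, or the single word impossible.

rotate(0, -90), rotate(0, -90), rotate(0, -90)

start: joint angles (θ0=270°, θ1=0°, θ2=90°)
1. rotate(0, -90) → joint angles (θ0=180°, θ1=0°, θ2=90°)
2. rotate(0, -90) → joint angles (θ0=90°, θ1=0°, θ2=90°)
3. rotate(0, -90) → joint angles (θ0=0°, θ1=0°, θ2=90°)
no other 3-command option fits: unique.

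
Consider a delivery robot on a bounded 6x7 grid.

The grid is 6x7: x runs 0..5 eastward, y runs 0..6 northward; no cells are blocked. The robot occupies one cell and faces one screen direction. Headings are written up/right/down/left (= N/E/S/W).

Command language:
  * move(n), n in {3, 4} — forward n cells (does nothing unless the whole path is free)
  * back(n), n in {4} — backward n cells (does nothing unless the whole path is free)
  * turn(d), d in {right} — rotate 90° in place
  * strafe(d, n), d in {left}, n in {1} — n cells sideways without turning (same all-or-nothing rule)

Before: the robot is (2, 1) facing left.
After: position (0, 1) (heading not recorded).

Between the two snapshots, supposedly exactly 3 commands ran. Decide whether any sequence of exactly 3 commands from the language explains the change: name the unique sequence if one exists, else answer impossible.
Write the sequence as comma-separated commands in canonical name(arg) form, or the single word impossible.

turn(right), strafe(left, 1), strafe(left, 1)

key: running strafe(left, 1) before turn(right) would end elsewhere — order is forced
from: (2, 1) facing left
t=1 turn(right) ⇒ (2, 1) facing up
t=2 strafe(left, 1) ⇒ (1, 1) facing up
t=3 strafe(left, 1) ⇒ (0, 1) facing up
uniquely the one of 125 3-step routes that fits.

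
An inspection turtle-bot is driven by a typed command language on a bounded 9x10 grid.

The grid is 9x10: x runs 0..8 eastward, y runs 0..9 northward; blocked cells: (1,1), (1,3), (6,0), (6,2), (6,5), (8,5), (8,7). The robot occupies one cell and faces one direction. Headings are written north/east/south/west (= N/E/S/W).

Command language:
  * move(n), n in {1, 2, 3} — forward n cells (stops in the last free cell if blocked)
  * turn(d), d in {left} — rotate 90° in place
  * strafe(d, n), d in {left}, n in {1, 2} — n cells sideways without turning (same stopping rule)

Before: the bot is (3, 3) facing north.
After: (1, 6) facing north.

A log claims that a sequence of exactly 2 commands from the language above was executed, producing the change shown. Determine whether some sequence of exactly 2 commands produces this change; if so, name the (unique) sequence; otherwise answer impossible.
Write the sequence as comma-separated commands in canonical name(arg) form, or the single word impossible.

move(3), strafe(left, 2)

key: order matters: swapping move(3) and strafe(left, 2) lands elsewhere
begin: (3, 3) facing north
t=1 move(3) ⇒ (3, 6) facing north
t=2 strafe(left, 2) ⇒ (1, 6) facing north
uniquely the one of 36 2-step routes that fits.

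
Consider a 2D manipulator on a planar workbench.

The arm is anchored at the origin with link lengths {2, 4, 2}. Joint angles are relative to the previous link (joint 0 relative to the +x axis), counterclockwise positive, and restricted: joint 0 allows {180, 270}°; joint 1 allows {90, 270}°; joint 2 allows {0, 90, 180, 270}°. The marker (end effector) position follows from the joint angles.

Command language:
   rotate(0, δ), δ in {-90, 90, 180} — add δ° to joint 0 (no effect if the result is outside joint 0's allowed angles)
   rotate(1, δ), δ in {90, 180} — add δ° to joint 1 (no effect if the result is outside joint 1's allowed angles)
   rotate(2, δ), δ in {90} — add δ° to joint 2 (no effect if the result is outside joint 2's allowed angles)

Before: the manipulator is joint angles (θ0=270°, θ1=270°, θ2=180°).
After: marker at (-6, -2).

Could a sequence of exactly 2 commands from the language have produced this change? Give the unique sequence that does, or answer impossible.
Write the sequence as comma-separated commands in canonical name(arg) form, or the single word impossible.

from: joint angles (θ0=270°, θ1=270°, θ2=180°)
1. rotate(2, 90) → joint angles (θ0=270°, θ1=270°, θ2=270°)
2. rotate(2, 90) → joint angles (θ0=270°, θ1=270°, θ2=0°)
uniquely the one of 36 2-step routes that fits.

rotate(2, 90), rotate(2, 90)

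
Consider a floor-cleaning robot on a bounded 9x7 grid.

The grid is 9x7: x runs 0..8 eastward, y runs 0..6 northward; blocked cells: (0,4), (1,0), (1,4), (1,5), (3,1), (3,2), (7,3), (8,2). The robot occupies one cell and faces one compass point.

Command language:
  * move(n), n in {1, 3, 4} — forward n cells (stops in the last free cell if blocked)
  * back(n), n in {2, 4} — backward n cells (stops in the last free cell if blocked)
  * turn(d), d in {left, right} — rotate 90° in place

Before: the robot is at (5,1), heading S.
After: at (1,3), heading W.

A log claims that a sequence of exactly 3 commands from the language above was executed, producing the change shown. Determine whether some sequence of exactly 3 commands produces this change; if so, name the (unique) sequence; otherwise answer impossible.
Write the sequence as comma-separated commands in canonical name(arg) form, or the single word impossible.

key: order matters: swapping back(2) and move(4) lands elsewhere
begin: at (5,1), heading S
[1] after back(2): at (5,3), heading S
[2] after turn(right): at (5,3), heading W
[3] after move(4): at (1,3), heading W
all 343 alternatives checked — unique.

back(2), turn(right), move(4)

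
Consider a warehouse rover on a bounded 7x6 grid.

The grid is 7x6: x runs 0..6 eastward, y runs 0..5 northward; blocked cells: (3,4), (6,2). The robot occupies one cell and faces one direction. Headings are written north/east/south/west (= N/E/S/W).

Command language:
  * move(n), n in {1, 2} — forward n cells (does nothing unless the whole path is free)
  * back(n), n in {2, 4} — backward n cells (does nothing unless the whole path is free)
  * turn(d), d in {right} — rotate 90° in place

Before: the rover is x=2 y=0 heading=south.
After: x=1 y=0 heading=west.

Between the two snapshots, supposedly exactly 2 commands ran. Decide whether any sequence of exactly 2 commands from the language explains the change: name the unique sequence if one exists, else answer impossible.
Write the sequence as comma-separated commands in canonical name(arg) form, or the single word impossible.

turn(right), move(1)

key: running move(1) before turn(right) would end elsewhere — order is forced
from: x=2 y=0 heading=south
step 1 (turn(right)): x=2 y=0 heading=west
step 2 (move(1)): x=1 y=0 heading=west
no other 2-command option fits: unique.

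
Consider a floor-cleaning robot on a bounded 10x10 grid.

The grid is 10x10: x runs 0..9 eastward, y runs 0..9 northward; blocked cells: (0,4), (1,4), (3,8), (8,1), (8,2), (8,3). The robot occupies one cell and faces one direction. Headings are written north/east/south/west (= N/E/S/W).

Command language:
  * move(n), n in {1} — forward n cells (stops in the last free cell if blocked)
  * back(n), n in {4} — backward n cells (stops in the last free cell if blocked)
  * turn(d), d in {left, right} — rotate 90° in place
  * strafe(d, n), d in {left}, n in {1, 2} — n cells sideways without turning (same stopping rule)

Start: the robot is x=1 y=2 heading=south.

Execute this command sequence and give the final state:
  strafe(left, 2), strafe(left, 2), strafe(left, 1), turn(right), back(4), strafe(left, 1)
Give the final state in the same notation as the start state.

x=7 y=1 heading=west

initial: x=1 y=2 heading=south
1. strafe(left, 2) → x=3 y=2 heading=south
2. strafe(left, 2) → x=5 y=2 heading=south
3. strafe(left, 1) → x=6 y=2 heading=south
4. turn(right) → x=6 y=2 heading=west
5. back(4) → x=7 y=2 heading=west
6. strafe(left, 1) → x=7 y=1 heading=west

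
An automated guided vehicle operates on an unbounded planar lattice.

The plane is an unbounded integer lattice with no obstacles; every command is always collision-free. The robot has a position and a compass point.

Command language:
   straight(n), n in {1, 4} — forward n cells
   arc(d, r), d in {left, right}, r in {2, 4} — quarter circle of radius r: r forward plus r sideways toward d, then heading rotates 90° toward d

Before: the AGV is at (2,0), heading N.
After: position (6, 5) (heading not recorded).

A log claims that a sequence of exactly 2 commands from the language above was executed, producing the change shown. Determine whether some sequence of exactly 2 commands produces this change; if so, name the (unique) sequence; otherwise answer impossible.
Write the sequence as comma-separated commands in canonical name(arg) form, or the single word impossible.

key: order matters: swapping straight(1) and arc(right, 4) lands elsewhere
begin: at (2,0), heading N
t=1 straight(1) ⇒ at (2,1), heading N
t=2 arc(right, 4) ⇒ at (6,5), heading E
no rival 2-sequence matches.

straight(1), arc(right, 4)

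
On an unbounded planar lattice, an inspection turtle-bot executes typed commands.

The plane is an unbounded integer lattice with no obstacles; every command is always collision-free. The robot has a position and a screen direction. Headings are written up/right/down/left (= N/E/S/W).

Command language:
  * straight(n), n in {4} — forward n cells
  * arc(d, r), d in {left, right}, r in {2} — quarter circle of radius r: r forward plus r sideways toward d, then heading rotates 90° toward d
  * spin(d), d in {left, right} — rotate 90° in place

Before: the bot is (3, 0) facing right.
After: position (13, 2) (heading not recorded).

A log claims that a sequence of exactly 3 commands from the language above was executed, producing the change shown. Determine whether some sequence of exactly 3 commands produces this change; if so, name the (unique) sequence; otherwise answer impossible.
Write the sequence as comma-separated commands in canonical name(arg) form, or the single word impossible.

straight(4), straight(4), arc(left, 2)

key: running arc(left, 2) before straight(4) would end elsewhere — order is forced
start: (3, 0) facing right
1. straight(4) → (7, 0) facing right
2. straight(4) → (11, 0) facing right
3. arc(left, 2) → (13, 2) facing up
all 125 alternatives checked — unique.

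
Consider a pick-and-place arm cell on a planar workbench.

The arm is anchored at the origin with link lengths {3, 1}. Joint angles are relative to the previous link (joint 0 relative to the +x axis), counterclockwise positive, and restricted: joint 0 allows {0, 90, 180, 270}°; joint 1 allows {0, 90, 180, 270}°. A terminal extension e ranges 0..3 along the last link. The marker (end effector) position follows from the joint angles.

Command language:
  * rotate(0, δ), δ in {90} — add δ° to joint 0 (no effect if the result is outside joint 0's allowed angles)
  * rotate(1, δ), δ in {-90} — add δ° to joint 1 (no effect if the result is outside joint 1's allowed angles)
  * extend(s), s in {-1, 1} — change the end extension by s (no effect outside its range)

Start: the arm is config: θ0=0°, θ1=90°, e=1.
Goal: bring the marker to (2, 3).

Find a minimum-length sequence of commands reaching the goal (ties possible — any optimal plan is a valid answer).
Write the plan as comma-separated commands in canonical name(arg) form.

rotate(0, 90), rotate(1, -90), rotate(1, -90)

t0: config: θ0=0°, θ1=90°, e=1
[1] after rotate(0, 90): config: θ0=90°, θ1=90°, e=1
[2] after rotate(1, -90): config: θ0=90°, θ1=0°, e=1
[3] after rotate(1, -90): config: θ0=90°, θ1=270°, e=1
nothing shorter than 3 reaches the goal.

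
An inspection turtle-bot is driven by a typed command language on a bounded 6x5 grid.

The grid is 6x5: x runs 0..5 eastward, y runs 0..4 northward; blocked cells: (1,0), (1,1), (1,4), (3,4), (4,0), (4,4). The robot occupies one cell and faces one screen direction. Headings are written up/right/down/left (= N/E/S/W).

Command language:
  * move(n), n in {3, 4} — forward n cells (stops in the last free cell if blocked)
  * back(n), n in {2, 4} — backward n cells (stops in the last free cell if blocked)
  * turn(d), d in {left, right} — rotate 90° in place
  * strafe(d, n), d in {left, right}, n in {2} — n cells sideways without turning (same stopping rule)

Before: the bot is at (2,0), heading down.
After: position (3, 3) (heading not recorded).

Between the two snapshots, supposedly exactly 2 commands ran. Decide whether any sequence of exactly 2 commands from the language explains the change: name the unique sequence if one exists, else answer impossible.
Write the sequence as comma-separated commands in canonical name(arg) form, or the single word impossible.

key: strafe(left, 2) is stopped early by the blocked cell at (4,0)
from: at (2,0), heading down
[1] after strafe(left, 2): at (3,0), heading down
[2] after back(4): at (3,3), heading down
all 64 alternatives checked — unique.

strafe(left, 2), back(4)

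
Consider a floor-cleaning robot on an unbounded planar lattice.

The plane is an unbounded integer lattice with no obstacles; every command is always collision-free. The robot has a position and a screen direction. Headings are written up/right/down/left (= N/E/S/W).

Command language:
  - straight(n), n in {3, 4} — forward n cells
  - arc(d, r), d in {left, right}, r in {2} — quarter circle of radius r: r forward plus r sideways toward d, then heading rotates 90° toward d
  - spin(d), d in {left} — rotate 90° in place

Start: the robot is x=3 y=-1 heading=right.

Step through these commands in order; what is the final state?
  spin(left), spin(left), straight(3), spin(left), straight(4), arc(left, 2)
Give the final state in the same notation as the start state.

x=2 y=-7 heading=right

initial: x=3 y=-1 heading=right
t=1 spin(left) ⇒ x=3 y=-1 heading=up
t=2 spin(left) ⇒ x=3 y=-1 heading=left
t=3 straight(3) ⇒ x=0 y=-1 heading=left
t=4 spin(left) ⇒ x=0 y=-1 heading=down
t=5 straight(4) ⇒ x=0 y=-5 heading=down
t=6 arc(left, 2) ⇒ x=2 y=-7 heading=right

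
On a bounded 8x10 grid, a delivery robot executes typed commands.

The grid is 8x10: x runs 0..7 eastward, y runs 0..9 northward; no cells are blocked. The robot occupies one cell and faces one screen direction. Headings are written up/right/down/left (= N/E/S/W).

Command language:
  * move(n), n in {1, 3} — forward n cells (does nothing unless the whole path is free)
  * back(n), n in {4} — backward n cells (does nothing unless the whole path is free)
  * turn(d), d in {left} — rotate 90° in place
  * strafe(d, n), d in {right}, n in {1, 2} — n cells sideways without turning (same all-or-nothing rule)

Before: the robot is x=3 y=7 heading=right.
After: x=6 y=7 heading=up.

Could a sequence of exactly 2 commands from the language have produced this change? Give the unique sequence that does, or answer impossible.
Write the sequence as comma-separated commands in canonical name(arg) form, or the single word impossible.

move(3), turn(left)

key: position moved to (6,7) AND the heading swung to N — translation plus rotation needed
start: x=3 y=7 heading=right
step 1 (move(3)): x=6 y=7 heading=right
step 2 (turn(left)): x=6 y=7 heading=up
no other 2-command option fits: unique.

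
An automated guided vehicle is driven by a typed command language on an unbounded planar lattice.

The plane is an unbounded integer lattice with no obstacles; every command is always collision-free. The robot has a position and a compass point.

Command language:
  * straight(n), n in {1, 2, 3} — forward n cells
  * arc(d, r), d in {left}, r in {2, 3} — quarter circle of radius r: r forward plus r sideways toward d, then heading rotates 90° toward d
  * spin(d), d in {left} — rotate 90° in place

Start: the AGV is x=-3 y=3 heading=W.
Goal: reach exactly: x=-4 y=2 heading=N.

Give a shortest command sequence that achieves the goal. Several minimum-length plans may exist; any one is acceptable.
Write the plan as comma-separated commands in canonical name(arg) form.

arc(left, 3), spin(left), arc(left, 2)

from: x=-3 y=3 heading=W
t=1 arc(left, 3) ⇒ x=-6 y=0 heading=S
t=2 spin(left) ⇒ x=-6 y=0 heading=E
t=3 arc(left, 2) ⇒ x=-4 y=2 heading=N
shorter routes all fall short; 3 is best.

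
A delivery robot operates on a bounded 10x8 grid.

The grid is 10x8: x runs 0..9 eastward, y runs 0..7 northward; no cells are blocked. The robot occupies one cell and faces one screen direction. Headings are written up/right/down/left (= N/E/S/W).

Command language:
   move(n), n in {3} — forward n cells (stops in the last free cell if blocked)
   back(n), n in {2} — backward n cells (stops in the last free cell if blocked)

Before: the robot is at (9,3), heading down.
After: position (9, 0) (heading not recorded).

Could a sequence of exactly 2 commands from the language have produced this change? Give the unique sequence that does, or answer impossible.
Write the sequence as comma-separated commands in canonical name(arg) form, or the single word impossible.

move(3), move(3)

key: the second move(3) runs into the grid edge before its full distance
from: at (9,3), heading down
[1] after move(3): at (9,0), heading down
[2] after move(3): at (9,0), heading down
no rival 2-sequence matches.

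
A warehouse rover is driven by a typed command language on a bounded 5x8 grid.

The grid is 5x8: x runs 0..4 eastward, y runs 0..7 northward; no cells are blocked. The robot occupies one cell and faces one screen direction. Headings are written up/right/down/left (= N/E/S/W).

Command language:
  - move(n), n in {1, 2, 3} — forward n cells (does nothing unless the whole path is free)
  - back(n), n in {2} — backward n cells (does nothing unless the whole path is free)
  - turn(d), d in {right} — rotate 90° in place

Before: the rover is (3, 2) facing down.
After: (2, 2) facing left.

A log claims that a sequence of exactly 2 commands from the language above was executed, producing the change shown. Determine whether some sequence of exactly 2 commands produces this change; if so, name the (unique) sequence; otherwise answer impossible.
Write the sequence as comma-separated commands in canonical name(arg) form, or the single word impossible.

key: position moved to (2,2) AND the heading swung to W — translation plus rotation needed
initial: (3, 2) facing down
t=1 turn(right) ⇒ (3, 2) facing left
t=2 move(1) ⇒ (2, 2) facing left
no other 2-command option fits: unique.

turn(right), move(1)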